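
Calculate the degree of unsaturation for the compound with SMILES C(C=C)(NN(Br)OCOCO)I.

Molecular formula from the SMILES: C5H10BrIN2O3.
DoU = (2C + 2 + N − H − X)/2 = (2·5 + 2 + 2 − 10 − 2)/2 = 2/2 = 1.
(Structurally: 0 ring(s) + 1 π bond(s) = 1.)

1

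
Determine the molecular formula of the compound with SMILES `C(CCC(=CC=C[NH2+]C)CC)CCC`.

C13H26N+

Heavy atoms from the SMILES: 13 C, 1 N.
Implicit hydrogens by atom environment:
  6 × C: 2 H each → 12
  3 × C: 3 H each → 9
  3 × C: 1 H each → 3
  1 × C: no H
  1 × N (charge +1): 2 H
  Total hydrogens = 26.
Net charge +1.
Molecular formula: C13H26N+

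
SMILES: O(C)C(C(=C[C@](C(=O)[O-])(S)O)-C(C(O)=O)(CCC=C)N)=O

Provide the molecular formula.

C12H16NO7S-

Heavy atoms from the SMILES: 12 C, 1 N, 7 O, 1 S.
Implicit hydrogens by atom environment:
  6 × C: no H
  4 × O: no H
  3 × C: 2 H each → 6
  2 × C: 1 H each → 2
  2 × O: 1 H each → 2
  1 × C: 3 H
  1 × N: 2 H
  1 × O (charge -1): no H
  1 × S: 1 H
  Total hydrogens = 16.
Net charge -1.
Molecular formula: C12H16NO7S-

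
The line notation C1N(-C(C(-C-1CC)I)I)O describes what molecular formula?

Heavy atoms from the SMILES: 6 C, 2 I, 1 N, 1 O.
Implicit hydrogens by atom environment:
  3 × C: 1 H each → 3
  2 × C: 2 H each → 4
  2 × I: no H
  1 × C: 3 H
  1 × N: no H
  1 × O: 1 H
  Total hydrogens = 11.
Molecular formula: C6H11I2NO

C6H11I2NO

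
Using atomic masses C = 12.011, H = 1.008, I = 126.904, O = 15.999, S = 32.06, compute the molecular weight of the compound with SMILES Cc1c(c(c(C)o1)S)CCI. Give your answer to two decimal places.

Molecular formula: C8H11IOS.
M = 8×12.011 + 11×1.008 + 1×126.904 + 1×15.999 + 1×32.06 = 282.14 g/mol.

282.14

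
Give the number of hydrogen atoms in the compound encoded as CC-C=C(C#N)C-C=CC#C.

Hydrogens are implicit in SMILES; fill each atom to its normal valence:
  4 × C: 1 H each → 4
  3 × C: no H
  2 × C: 2 H each → 4
  1 × C: 3 H
  1 × N: no H
  Total hydrogens = 11.

11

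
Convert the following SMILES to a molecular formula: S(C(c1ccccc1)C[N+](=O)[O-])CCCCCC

Heavy atoms from the SMILES: 14 C, 1 N, 2 O, 1 S.
Implicit hydrogens by atom environment:
  6 × C: 2 H each → 12
  5 × C (aromatic): 1 H each → 5
  1 × C: 3 H
  1 × C: 1 H
  1 × C (aromatic): no H
  1 × N (charge +1): no H
  1 × O: no H
  1 × O (charge -1): no H
  1 × S: no H
  Total hydrogens = 21.
Molecular formula: C14H21NO2S

C14H21NO2S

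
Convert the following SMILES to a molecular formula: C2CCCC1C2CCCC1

C10H18

Heavy atoms from the SMILES: 10 C.
Implicit hydrogens by atom environment:
  8 × C: 2 H each → 16
  2 × C: 1 H each → 2
  Total hydrogens = 18.
Molecular formula: C10H18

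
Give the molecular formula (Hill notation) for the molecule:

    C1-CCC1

C4H8

Heavy atoms from the SMILES: 4 C.
Implicit hydrogens by atom environment:
  4 × C: 2 H each → 8
  Total hydrogens = 8.
Molecular formula: C4H8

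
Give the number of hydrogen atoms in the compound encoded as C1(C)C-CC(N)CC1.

15

Hydrogens are implicit in SMILES; fill each atom to its normal valence:
  4 × C: 2 H each → 8
  2 × C: 1 H each → 2
  1 × C: 3 H
  1 × N: 2 H
  Total hydrogens = 15.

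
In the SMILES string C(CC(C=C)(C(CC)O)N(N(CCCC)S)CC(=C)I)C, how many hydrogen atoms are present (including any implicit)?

31

Hydrogens are implicit in SMILES; fill each atom to its normal valence:
  9 × C: 2 H each → 18
  3 × C: 3 H each → 9
  2 × C: 1 H each → 2
  2 × C: no H
  2 × N: no H
  1 × I: no H
  1 × O: 1 H
  1 × S: 1 H
  Total hydrogens = 31.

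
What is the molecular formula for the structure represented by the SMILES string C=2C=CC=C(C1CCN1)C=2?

Heavy atoms from the SMILES: 9 C, 1 N.
Implicit hydrogens by atom environment:
  5 × C (aromatic): 1 H each → 5
  2 × C: 2 H each → 4
  1 × C: 1 H
  1 × C (aromatic): no H
  1 × N: 1 H
  Total hydrogens = 11.
Molecular formula: C9H11N

C9H11N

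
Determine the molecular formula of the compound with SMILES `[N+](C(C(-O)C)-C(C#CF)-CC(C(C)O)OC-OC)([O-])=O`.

Heavy atoms from the SMILES: 12 C, 1 F, 1 N, 6 O.
Implicit hydrogens by atom environment:
  5 × C: 1 H each → 5
  3 × C: 3 H each → 9
  3 × O: no H
  2 × C: 2 H each → 4
  2 × C: no H
  2 × O: 1 H each → 2
  1 × F: no H
  1 × N (charge +1): no H
  1 × O (charge -1): no H
  Total hydrogens = 20.
Molecular formula: C12H20FNO6

C12H20FNO6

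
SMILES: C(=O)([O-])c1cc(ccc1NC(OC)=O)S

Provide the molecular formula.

Heavy atoms from the SMILES: 9 C, 1 N, 4 O, 1 S.
Implicit hydrogens by atom environment:
  3 × C (aromatic): 1 H each → 3
  3 × C (aromatic): no H
  3 × O: no H
  2 × C: no H
  1 × C: 3 H
  1 × N: 1 H
  1 × O (charge -1): no H
  1 × S: 1 H
  Total hydrogens = 8.
Net charge -1.
Molecular formula: C9H8NO4S-

C9H8NO4S-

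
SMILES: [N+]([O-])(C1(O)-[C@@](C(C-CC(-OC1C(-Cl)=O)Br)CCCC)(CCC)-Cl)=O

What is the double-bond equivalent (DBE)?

3

Molecular formula from the SMILES: C15H24BrCl2NO5.
DoU = (2C + 2 + N − H − X)/2 = (2·15 + 2 + 1 − 24 − 3)/2 = 6/2 = 3.
(Structurally: 1 ring(s) + 2 π bond(s) = 3.)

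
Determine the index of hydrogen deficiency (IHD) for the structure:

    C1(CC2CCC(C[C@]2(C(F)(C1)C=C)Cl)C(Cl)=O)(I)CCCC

Molecular formula from the SMILES: C17H24Cl2FIO.
DoU = (2C + 2 + N − H − X)/2 = (2·17 + 2 + 0 − 24 − 4)/2 = 8/2 = 4.
(Structurally: 2 ring(s) + 2 π bond(s) = 4.)

4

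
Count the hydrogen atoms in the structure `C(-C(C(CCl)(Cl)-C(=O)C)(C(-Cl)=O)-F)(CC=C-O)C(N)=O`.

13

Hydrogens are implicit in SMILES; fill each atom to its normal valence:
  5 × C: no H
  3 × C: 1 H each → 3
  3 × Cl: no H
  3 × O: no H
  2 × C: 2 H each → 4
  1 × C: 3 H
  1 × F: no H
  1 × N: 2 H
  1 × O: 1 H
  Total hydrogens = 13.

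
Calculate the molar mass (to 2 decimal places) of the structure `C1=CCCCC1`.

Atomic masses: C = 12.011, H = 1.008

82.15

Molecular formula: C6H10.
M = 6×12.011 + 10×1.008 = 82.15 g/mol.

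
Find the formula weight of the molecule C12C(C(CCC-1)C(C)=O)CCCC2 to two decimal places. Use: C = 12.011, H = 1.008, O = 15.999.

Molecular formula: C12H20O.
M = 12×12.011 + 20×1.008 + 1×15.999 = 180.29 g/mol.

180.29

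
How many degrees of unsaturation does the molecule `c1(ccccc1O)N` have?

4

Molecular formula from the SMILES: C6H7NO.
DoU = (2C + 2 + N − H − X)/2 = (2·6 + 2 + 1 − 7 − 0)/2 = 8/2 = 4.
(Structurally: 1 ring(s) + 3 π bond(s) = 4.)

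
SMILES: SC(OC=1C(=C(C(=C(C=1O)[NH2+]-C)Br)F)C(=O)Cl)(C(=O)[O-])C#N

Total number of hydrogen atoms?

Hydrogens are implicit in SMILES; fill each atom to its normal valence:
  6 × C (aromatic): no H
  4 × C: no H
  3 × O: no H
  1 × Br: no H
  1 × C: 3 H
  1 × Cl: no H
  1 × F: no H
  1 × N (charge +1): 2 H
  1 × N: no H
  1 × O: 1 H
  1 × O (charge -1): no H
  1 × S: 1 H
  Total hydrogens = 7.

7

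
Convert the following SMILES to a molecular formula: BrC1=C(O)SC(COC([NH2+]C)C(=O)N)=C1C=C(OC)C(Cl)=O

Heavy atoms from the SMILES: 1 Br, 12 C, 1 Cl, 2 N, 5 O, 1 S.
Implicit hydrogens by atom environment:
  4 × C (aromatic): no H
  4 × O: no H
  3 × C: no H
  2 × C: 3 H each → 6
  2 × C: 1 H each → 2
  1 × Br: no H
  1 × C: 2 H
  1 × Cl: no H
  1 × N (charge +1): 2 H
  1 × N: 2 H
  1 × O: 1 H
  1 × S (aromatic): no H
  Total hydrogens = 15.
Net charge +1.
Molecular formula: C12H15BrClN2O5S+

C12H15BrClN2O5S+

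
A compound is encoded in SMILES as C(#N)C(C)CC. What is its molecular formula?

C5H9N

Heavy atoms from the SMILES: 5 C, 1 N.
Implicit hydrogens by atom environment:
  2 × C: 3 H each → 6
  1 × C: 2 H
  1 × C: 1 H
  1 × C: no H
  1 × N: no H
  Total hydrogens = 9.
Molecular formula: C5H9N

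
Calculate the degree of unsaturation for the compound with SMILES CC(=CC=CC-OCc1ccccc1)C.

6

Molecular formula from the SMILES: C14H18O.
DoU = (2C + 2 + N − H − X)/2 = (2·14 + 2 + 0 − 18 − 0)/2 = 12/2 = 6.
(Structurally: 1 ring(s) + 5 π bond(s) = 6.)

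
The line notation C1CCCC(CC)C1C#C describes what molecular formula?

Heavy atoms from the SMILES: 10 C.
Implicit hydrogens by atom environment:
  5 × C: 2 H each → 10
  3 × C: 1 H each → 3
  1 × C: 3 H
  1 × C: no H
  Total hydrogens = 16.
Molecular formula: C10H16

C10H16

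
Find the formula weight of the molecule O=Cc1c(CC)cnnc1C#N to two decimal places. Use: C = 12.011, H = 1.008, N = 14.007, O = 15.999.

161.16

Molecular formula: C8H7N3O.
M = 8×12.011 + 7×1.008 + 3×14.007 + 1×15.999 = 161.16 g/mol.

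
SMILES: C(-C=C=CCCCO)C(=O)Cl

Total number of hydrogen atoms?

Hydrogens are implicit in SMILES; fill each atom to its normal valence:
  4 × C: 2 H each → 8
  2 × C: 1 H each → 2
  2 × C: no H
  1 × Cl: no H
  1 × O: 1 H
  1 × O: no H
  Total hydrogens = 11.

11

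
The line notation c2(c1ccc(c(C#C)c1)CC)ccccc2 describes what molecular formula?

C16H14

Heavy atoms from the SMILES: 16 C.
Implicit hydrogens by atom environment:
  8 × C (aromatic): 1 H each → 8
  4 × C (aromatic): no H
  1 × C: 3 H
  1 × C: 2 H
  1 × C: 1 H
  1 × C: no H
  Total hydrogens = 14.
Molecular formula: C16H14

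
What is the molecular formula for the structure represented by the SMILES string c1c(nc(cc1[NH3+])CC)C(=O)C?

Heavy atoms from the SMILES: 9 C, 2 N, 1 O.
Implicit hydrogens by atom environment:
  3 × C (aromatic): no H
  2 × C: 3 H each → 6
  2 × C (aromatic): 1 H each → 2
  1 × C: 2 H
  1 × C: no H
  1 × N (charge +1): 3 H
  1 × N (aromatic): no H
  1 × O: no H
  Total hydrogens = 13.
Net charge +1.
Molecular formula: C9H13N2O+

C9H13N2O+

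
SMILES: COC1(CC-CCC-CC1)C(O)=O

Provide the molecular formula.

C10H18O3

Heavy atoms from the SMILES: 10 C, 3 O.
Implicit hydrogens by atom environment:
  7 × C: 2 H each → 14
  2 × C: no H
  2 × O: no H
  1 × C: 3 H
  1 × O: 1 H
  Total hydrogens = 18.
Molecular formula: C10H18O3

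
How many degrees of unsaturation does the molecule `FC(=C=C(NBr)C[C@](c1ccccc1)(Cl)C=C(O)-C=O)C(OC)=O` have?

9

Molecular formula from the SMILES: C16H14BrClFNO4.
DoU = (2C + 2 + N − H − X)/2 = (2·16 + 2 + 1 − 14 − 3)/2 = 18/2 = 9.
(Structurally: 1 ring(s) + 8 π bond(s) = 9.)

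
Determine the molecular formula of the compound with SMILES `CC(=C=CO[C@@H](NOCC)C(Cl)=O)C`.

C9H14ClNO3

Heavy atoms from the SMILES: 9 C, 1 Cl, 1 N, 3 O.
Implicit hydrogens by atom environment:
  3 × C: 3 H each → 9
  3 × C: no H
  3 × O: no H
  2 × C: 1 H each → 2
  1 × C: 2 H
  1 × Cl: no H
  1 × N: 1 H
  Total hydrogens = 14.
Molecular formula: C9H14ClNO3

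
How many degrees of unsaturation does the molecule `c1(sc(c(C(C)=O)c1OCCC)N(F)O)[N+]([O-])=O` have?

Molecular formula from the SMILES: C9H11FN2O5S.
DoU = (2C + 2 + N − H − X)/2 = (2·9 + 2 + 2 − 11 − 1)/2 = 10/2 = 5.
(Structurally: 1 ring(s) + 4 π bond(s) = 5.)

5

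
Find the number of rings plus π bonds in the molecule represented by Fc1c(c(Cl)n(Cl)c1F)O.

Molecular formula from the SMILES: C4HCl2F2NO.
DoU = (2C + 2 + N − H − X)/2 = (2·4 + 2 + 1 − 1 − 4)/2 = 6/2 = 3.
(Structurally: 1 ring(s) + 2 π bond(s) = 3.)

3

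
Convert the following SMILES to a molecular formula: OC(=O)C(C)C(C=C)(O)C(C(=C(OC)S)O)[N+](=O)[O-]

Heavy atoms from the SMILES: 10 C, 1 N, 7 O, 1 S.
Implicit hydrogens by atom environment:
  4 × C: no H
  3 × C: 1 H each → 3
  3 × O: 1 H each → 3
  3 × O: no H
  2 × C: 3 H each → 6
  1 × C: 2 H
  1 × N (charge +1): no H
  1 × O (charge -1): no H
  1 × S: 1 H
  Total hydrogens = 15.
Molecular formula: C10H15NO7S

C10H15NO7S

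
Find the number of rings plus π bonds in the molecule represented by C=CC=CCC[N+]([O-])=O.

3

Molecular formula from the SMILES: C6H9NO2.
DoU = (2C + 2 + N − H − X)/2 = (2·6 + 2 + 1 − 9 − 0)/2 = 6/2 = 3.
(Structurally: 0 ring(s) + 3 π bond(s) = 3.)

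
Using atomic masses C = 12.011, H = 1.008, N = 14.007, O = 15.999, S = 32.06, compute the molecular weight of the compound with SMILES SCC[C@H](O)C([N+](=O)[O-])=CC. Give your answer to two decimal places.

Molecular formula: C6H11NO3S.
M = 6×12.011 + 11×1.008 + 1×14.007 + 3×15.999 + 1×32.06 = 177.22 g/mol.

177.22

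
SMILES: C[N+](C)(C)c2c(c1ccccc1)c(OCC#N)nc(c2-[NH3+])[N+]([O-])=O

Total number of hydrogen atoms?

19

Hydrogens are implicit in SMILES; fill each atom to its normal valence:
  6 × C (aromatic): no H
  5 × C (aromatic): 1 H each → 5
  3 × C: 3 H each → 9
  2 × N (charge +1): no H
  2 × O: no H
  1 × C: 2 H
  1 × C: no H
  1 × N (charge +1): 3 H
  1 × N (aromatic): no H
  1 × N: no H
  1 × O (charge -1): no H
  Total hydrogens = 19.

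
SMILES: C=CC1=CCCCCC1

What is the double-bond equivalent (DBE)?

Molecular formula from the SMILES: C9H14.
DoU = (2C + 2 + N − H − X)/2 = (2·9 + 2 + 0 − 14 − 0)/2 = 6/2 = 3.
(Structurally: 1 ring(s) + 2 π bond(s) = 3.)

3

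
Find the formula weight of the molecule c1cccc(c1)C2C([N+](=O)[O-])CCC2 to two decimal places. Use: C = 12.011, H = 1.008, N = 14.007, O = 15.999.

191.23

Molecular formula: C11H13NO2.
M = 11×12.011 + 13×1.008 + 1×14.007 + 2×15.999 = 191.23 g/mol.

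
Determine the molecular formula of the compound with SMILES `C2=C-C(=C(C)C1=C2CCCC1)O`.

C11H14O

Heavy atoms from the SMILES: 11 C, 1 O.
Implicit hydrogens by atom environment:
  4 × C: 2 H each → 8
  4 × C (aromatic): no H
  2 × C (aromatic): 1 H each → 2
  1 × C: 3 H
  1 × O: 1 H
  Total hydrogens = 14.
Molecular formula: C11H14O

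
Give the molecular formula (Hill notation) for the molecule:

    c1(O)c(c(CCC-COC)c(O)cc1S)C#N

C12H15NO3S

Heavy atoms from the SMILES: 12 C, 1 N, 3 O, 1 S.
Implicit hydrogens by atom environment:
  5 × C (aromatic): no H
  4 × C: 2 H each → 8
  2 × O: 1 H each → 2
  1 × C: 3 H
  1 × C (aromatic): 1 H
  1 × C: no H
  1 × N: no H
  1 × O: no H
  1 × S: 1 H
  Total hydrogens = 15.
Molecular formula: C12H15NO3S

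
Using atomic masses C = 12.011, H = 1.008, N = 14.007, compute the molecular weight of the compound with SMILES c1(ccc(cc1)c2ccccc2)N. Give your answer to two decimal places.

169.23

Molecular formula: C12H11N.
M = 12×12.011 + 11×1.008 + 1×14.007 = 169.23 g/mol.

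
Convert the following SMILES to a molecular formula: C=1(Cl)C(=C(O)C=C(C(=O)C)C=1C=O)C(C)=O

Heavy atoms from the SMILES: 11 C, 1 Cl, 4 O.
Implicit hydrogens by atom environment:
  5 × C (aromatic): no H
  3 × O: no H
  2 × C: 3 H each → 6
  2 × C: no H
  1 × C (aromatic): 1 H
  1 × C: 1 H
  1 × Cl: no H
  1 × O: 1 H
  Total hydrogens = 9.
Molecular formula: C11H9ClO4

C11H9ClO4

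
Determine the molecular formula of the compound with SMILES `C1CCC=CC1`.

Heavy atoms from the SMILES: 6 C.
Implicit hydrogens by atom environment:
  4 × C: 2 H each → 8
  2 × C: 1 H each → 2
  Total hydrogens = 10.
Molecular formula: C6H10

C6H10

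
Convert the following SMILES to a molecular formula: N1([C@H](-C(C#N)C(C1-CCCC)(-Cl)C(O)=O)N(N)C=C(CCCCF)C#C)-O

Heavy atoms from the SMILES: 18 C, 1 Cl, 1 F, 4 N, 3 O.
Implicit hydrogens by atom environment:
  7 × C: 2 H each → 14
  5 × C: 1 H each → 5
  5 × C: no H
  3 × N: no H
  2 × O: 1 H each → 2
  1 × C: 3 H
  1 × Cl: no H
  1 × F: no H
  1 × N: 2 H
  1 × O: no H
  Total hydrogens = 26.
Molecular formula: C18H26ClFN4O3

C18H26ClFN4O3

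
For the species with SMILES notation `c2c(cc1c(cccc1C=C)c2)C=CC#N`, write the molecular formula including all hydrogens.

C15H11N

Heavy atoms from the SMILES: 15 C, 1 N.
Implicit hydrogens by atom environment:
  6 × C (aromatic): 1 H each → 6
  4 × C (aromatic): no H
  3 × C: 1 H each → 3
  1 × C: 2 H
  1 × C: no H
  1 × N: no H
  Total hydrogens = 11.
Molecular formula: C15H11N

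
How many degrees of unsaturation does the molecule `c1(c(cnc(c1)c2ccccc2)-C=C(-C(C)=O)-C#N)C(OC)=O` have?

13

Molecular formula from the SMILES: C18H14N2O3.
DoU = (2C + 2 + N − H − X)/2 = (2·18 + 2 + 2 − 14 − 0)/2 = 26/2 = 13.
(Structurally: 2 ring(s) + 11 π bond(s) = 13.)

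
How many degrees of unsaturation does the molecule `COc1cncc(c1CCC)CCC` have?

Molecular formula from the SMILES: C12H19NO.
DoU = (2C + 2 + N − H − X)/2 = (2·12 + 2 + 1 − 19 − 0)/2 = 8/2 = 4.
(Structurally: 1 ring(s) + 3 π bond(s) = 4.)

4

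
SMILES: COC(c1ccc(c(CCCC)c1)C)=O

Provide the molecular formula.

C13H18O2

Heavy atoms from the SMILES: 13 C, 2 O.
Implicit hydrogens by atom environment:
  3 × C: 3 H each → 9
  3 × C: 2 H each → 6
  3 × C (aromatic): 1 H each → 3
  3 × C (aromatic): no H
  2 × O: no H
  1 × C: no H
  Total hydrogens = 18.
Molecular formula: C13H18O2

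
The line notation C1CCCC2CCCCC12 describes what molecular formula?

C10H18

Heavy atoms from the SMILES: 10 C.
Implicit hydrogens by atom environment:
  8 × C: 2 H each → 16
  2 × C: 1 H each → 2
  Total hydrogens = 18.
Molecular formula: C10H18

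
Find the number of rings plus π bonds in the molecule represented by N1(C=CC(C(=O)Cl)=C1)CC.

Molecular formula from the SMILES: C7H8ClNO.
DoU = (2C + 2 + N − H − X)/2 = (2·7 + 2 + 1 − 8 − 1)/2 = 8/2 = 4.
(Structurally: 1 ring(s) + 3 π bond(s) = 4.)

4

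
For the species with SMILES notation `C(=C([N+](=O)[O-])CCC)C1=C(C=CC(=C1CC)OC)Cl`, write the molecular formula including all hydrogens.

C14H18ClNO3

Heavy atoms from the SMILES: 14 C, 1 Cl, 1 N, 3 O.
Implicit hydrogens by atom environment:
  4 × C (aromatic): no H
  3 × C: 3 H each → 9
  3 × C: 2 H each → 6
  2 × C (aromatic): 1 H each → 2
  2 × O: no H
  1 × C: 1 H
  1 × C: no H
  1 × Cl: no H
  1 × N (charge +1): no H
  1 × O (charge -1): no H
  Total hydrogens = 18.
Molecular formula: C14H18ClNO3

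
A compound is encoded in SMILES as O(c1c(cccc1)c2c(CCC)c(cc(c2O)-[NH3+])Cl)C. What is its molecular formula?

Heavy atoms from the SMILES: 16 C, 1 Cl, 1 N, 2 O.
Implicit hydrogens by atom environment:
  7 × C (aromatic): no H
  5 × C (aromatic): 1 H each → 5
  2 × C: 3 H each → 6
  2 × C: 2 H each → 4
  1 × Cl: no H
  1 × N (charge +1): 3 H
  1 × O: 1 H
  1 × O: no H
  Total hydrogens = 19.
Net charge +1.
Molecular formula: C16H19ClNO2+

C16H19ClNO2+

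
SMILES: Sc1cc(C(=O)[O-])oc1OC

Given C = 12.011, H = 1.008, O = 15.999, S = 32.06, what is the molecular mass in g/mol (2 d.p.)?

173.16

Molecular formula: C6H5O4S-.
M = 6×12.011 + 5×1.008 + 4×15.999 + 1×32.06 = 173.16 g/mol.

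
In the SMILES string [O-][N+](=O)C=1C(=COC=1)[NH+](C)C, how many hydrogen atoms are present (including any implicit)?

9

Hydrogens are implicit in SMILES; fill each atom to its normal valence:
  2 × C: 3 H each → 6
  2 × C (aromatic): 1 H each → 2
  2 × C (aromatic): no H
  1 × N (charge +1): 1 H
  1 × N (charge +1): no H
  1 × O (aromatic): no H
  1 × O: no H
  1 × O (charge -1): no H
  Total hydrogens = 9.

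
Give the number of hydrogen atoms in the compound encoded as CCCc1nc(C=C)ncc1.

Hydrogens are implicit in SMILES; fill each atom to its normal valence:
  3 × C: 2 H each → 6
  2 × C (aromatic): 1 H each → 2
  2 × C (aromatic): no H
  2 × N (aromatic): no H
  1 × C: 3 H
  1 × C: 1 H
  Total hydrogens = 12.

12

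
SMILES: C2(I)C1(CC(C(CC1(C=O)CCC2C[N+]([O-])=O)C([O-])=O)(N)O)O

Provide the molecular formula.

C13H18IN2O7-

Heavy atoms from the SMILES: 13 C, 1 I, 2 N, 7 O.
Implicit hydrogens by atom environment:
  5 × C: 2 H each → 10
  4 × C: 1 H each → 4
  4 × C: no H
  3 × O: no H
  2 × O: 1 H each → 2
  2 × O (charge -1): no H
  1 × I: no H
  1 × N: 2 H
  1 × N (charge +1): no H
  Total hydrogens = 18.
Net charge -1.
Molecular formula: C13H18IN2O7-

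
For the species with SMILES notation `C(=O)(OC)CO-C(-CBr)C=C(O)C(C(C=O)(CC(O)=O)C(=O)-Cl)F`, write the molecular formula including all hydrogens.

C13H15BrClFO8

Heavy atoms from the SMILES: 1 Br, 13 C, 1 Cl, 1 F, 8 O.
Implicit hydrogens by atom environment:
  6 × O: no H
  5 × C: no H
  4 × C: 1 H each → 4
  3 × C: 2 H each → 6
  2 × O: 1 H each → 2
  1 × Br: no H
  1 × C: 3 H
  1 × Cl: no H
  1 × F: no H
  Total hydrogens = 15.
Molecular formula: C13H15BrClFO8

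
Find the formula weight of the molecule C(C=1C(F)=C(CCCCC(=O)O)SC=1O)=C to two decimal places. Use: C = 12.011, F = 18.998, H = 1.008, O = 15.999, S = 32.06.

Molecular formula: C11H13FO3S.
M = 11×12.011 + 1×18.998 + 13×1.008 + 3×15.999 + 1×32.06 = 244.28 g/mol.

244.28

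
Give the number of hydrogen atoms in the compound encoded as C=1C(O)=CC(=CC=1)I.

5

Hydrogens are implicit in SMILES; fill each atom to its normal valence:
  4 × C (aromatic): 1 H each → 4
  2 × C (aromatic): no H
  1 × I: no H
  1 × O: 1 H
  Total hydrogens = 5.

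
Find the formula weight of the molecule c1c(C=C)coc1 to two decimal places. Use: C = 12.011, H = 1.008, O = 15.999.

Molecular formula: C6H6O.
M = 6×12.011 + 6×1.008 + 1×15.999 = 94.11 g/mol.

94.11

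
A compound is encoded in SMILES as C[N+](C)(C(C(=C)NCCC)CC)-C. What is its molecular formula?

Heavy atoms from the SMILES: 11 C, 2 N.
Implicit hydrogens by atom environment:
  5 × C: 3 H each → 15
  4 × C: 2 H each → 8
  1 × C: 1 H
  1 × C: no H
  1 × N: 1 H
  1 × N (charge +1): no H
  Total hydrogens = 25.
Net charge +1.
Molecular formula: C11H25N2+

C11H25N2+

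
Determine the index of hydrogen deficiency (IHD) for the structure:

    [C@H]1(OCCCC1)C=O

2

Molecular formula from the SMILES: C6H10O2.
DoU = (2C + 2 + N − H − X)/2 = (2·6 + 2 + 0 − 10 − 0)/2 = 4/2 = 2.
(Structurally: 1 ring(s) + 1 π bond(s) = 2.)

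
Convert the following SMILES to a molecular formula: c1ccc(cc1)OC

C7H8O

Heavy atoms from the SMILES: 7 C, 1 O.
Implicit hydrogens by atom environment:
  5 × C (aromatic): 1 H each → 5
  1 × C: 3 H
  1 × C (aromatic): no H
  1 × O: no H
  Total hydrogens = 8.
Molecular formula: C7H8O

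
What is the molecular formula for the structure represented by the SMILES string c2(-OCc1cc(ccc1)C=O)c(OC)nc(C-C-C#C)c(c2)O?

C18H17NO4

Heavy atoms from the SMILES: 18 C, 1 N, 4 O.
Implicit hydrogens by atom environment:
  6 × C (aromatic): no H
  5 × C (aromatic): 1 H each → 5
  3 × C: 2 H each → 6
  3 × O: no H
  2 × C: 1 H each → 2
  1 × C: 3 H
  1 × C: no H
  1 × N (aromatic): no H
  1 × O: 1 H
  Total hydrogens = 17.
Molecular formula: C18H17NO4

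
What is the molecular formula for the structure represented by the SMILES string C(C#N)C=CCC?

C6H9N

Heavy atoms from the SMILES: 6 C, 1 N.
Implicit hydrogens by atom environment:
  2 × C: 2 H each → 4
  2 × C: 1 H each → 2
  1 × C: 3 H
  1 × C: no H
  1 × N: no H
  Total hydrogens = 9.
Molecular formula: C6H9N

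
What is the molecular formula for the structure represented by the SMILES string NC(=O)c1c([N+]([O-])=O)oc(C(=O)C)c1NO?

Heavy atoms from the SMILES: 7 C, 3 N, 6 O.
Implicit hydrogens by atom environment:
  4 × C (aromatic): no H
  3 × O: no H
  2 × C: no H
  1 × C: 3 H
  1 × N: 2 H
  1 × N: 1 H
  1 × N (charge +1): no H
  1 × O: 1 H
  1 × O (aromatic): no H
  1 × O (charge -1): no H
  Total hydrogens = 7.
Molecular formula: C7H7N3O6

C7H7N3O6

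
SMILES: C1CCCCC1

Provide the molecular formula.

C6H12

Heavy atoms from the SMILES: 6 C.
Implicit hydrogens by atom environment:
  6 × C: 2 H each → 12
  Total hydrogens = 12.
Molecular formula: C6H12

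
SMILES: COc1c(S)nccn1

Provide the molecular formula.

Heavy atoms from the SMILES: 5 C, 2 N, 1 O, 1 S.
Implicit hydrogens by atom environment:
  2 × C (aromatic): 1 H each → 2
  2 × C (aromatic): no H
  2 × N (aromatic): no H
  1 × C: 3 H
  1 × O: no H
  1 × S: 1 H
  Total hydrogens = 6.
Molecular formula: C5H6N2OS

C5H6N2OS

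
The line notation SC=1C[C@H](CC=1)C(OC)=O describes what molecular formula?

C7H10O2S

Heavy atoms from the SMILES: 7 C, 2 O, 1 S.
Implicit hydrogens by atom environment:
  2 × C: 2 H each → 4
  2 × C: 1 H each → 2
  2 × C: no H
  2 × O: no H
  1 × C: 3 H
  1 × S: 1 H
  Total hydrogens = 10.
Molecular formula: C7H10O2S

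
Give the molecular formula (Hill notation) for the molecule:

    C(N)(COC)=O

Heavy atoms from the SMILES: 3 C, 1 N, 2 O.
Implicit hydrogens by atom environment:
  2 × O: no H
  1 × C: 3 H
  1 × C: 2 H
  1 × C: no H
  1 × N: 2 H
  Total hydrogens = 7.
Molecular formula: C3H7NO2

C3H7NO2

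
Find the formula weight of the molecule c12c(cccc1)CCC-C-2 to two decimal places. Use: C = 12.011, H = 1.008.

Molecular formula: C10H12.
M = 10×12.011 + 12×1.008 = 132.21 g/mol.

132.21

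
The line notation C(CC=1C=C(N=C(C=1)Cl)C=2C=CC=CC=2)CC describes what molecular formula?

C15H16ClN

Heavy atoms from the SMILES: 15 C, 1 Cl, 1 N.
Implicit hydrogens by atom environment:
  7 × C (aromatic): 1 H each → 7
  4 × C (aromatic): no H
  3 × C: 2 H each → 6
  1 × C: 3 H
  1 × Cl: no H
  1 × N (aromatic): no H
  Total hydrogens = 16.
Molecular formula: C15H16ClN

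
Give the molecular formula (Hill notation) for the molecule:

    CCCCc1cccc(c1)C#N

C11H13N

Heavy atoms from the SMILES: 11 C, 1 N.
Implicit hydrogens by atom environment:
  4 × C (aromatic): 1 H each → 4
  3 × C: 2 H each → 6
  2 × C (aromatic): no H
  1 × C: 3 H
  1 × C: no H
  1 × N: no H
  Total hydrogens = 13.
Molecular formula: C11H13N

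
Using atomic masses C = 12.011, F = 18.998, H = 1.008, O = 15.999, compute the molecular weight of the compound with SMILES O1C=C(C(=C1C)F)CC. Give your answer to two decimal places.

128.15

Molecular formula: C7H9FO.
M = 7×12.011 + 1×18.998 + 9×1.008 + 1×15.999 = 128.15 g/mol.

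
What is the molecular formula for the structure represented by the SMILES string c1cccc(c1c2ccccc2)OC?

C13H12O

Heavy atoms from the SMILES: 13 C, 1 O.
Implicit hydrogens by atom environment:
  9 × C (aromatic): 1 H each → 9
  3 × C (aromatic): no H
  1 × C: 3 H
  1 × O: no H
  Total hydrogens = 12.
Molecular formula: C13H12O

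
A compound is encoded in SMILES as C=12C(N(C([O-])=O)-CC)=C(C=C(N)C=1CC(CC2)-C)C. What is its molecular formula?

Heavy atoms from the SMILES: 15 C, 2 N, 2 O.
Implicit hydrogens by atom environment:
  5 × C (aromatic): no H
  4 × C: 2 H each → 8
  3 × C: 3 H each → 9
  1 × C (aromatic): 1 H
  1 × C: 1 H
  1 × C: no H
  1 × N: 2 H
  1 × N: no H
  1 × O: no H
  1 × O (charge -1): no H
  Total hydrogens = 21.
Net charge -1.
Molecular formula: C15H21N2O2-

C15H21N2O2-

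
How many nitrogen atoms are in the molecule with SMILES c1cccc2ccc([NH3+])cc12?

The symbol for nitrogen appears 1 time in the SMILES.

1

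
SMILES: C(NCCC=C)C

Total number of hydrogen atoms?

13

Hydrogens are implicit in SMILES; fill each atom to its normal valence:
  4 × C: 2 H each → 8
  1 × C: 3 H
  1 × C: 1 H
  1 × N: 1 H
  Total hydrogens = 13.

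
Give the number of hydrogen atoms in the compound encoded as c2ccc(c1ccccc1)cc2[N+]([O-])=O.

Hydrogens are implicit in SMILES; fill each atom to its normal valence:
  9 × C (aromatic): 1 H each → 9
  3 × C (aromatic): no H
  1 × N (charge +1): no H
  1 × O: no H
  1 × O (charge -1): no H
  Total hydrogens = 9.

9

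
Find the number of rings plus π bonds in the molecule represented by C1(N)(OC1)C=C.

Molecular formula from the SMILES: C4H7NO.
DoU = (2C + 2 + N − H − X)/2 = (2·4 + 2 + 1 − 7 − 0)/2 = 4/2 = 2.
(Structurally: 1 ring(s) + 1 π bond(s) = 2.)

2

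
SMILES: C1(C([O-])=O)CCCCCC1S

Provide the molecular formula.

C8H13O2S-

Heavy atoms from the SMILES: 8 C, 2 O, 1 S.
Implicit hydrogens by atom environment:
  5 × C: 2 H each → 10
  2 × C: 1 H each → 2
  1 × C: no H
  1 × O: no H
  1 × O (charge -1): no H
  1 × S: 1 H
  Total hydrogens = 13.
Net charge -1.
Molecular formula: C8H13O2S-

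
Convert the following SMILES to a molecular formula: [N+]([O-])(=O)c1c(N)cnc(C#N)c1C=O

Heavy atoms from the SMILES: 7 C, 4 N, 3 O.
Implicit hydrogens by atom environment:
  4 × C (aromatic): no H
  2 × O: no H
  1 × C (aromatic): 1 H
  1 × C: 1 H
  1 × C: no H
  1 × N: 2 H
  1 × N (aromatic): no H
  1 × N (charge +1): no H
  1 × N: no H
  1 × O (charge -1): no H
  Total hydrogens = 4.
Molecular formula: C7H4N4O3

C7H4N4O3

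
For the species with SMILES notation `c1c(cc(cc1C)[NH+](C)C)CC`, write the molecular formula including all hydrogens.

Heavy atoms from the SMILES: 11 C, 1 N.
Implicit hydrogens by atom environment:
  4 × C: 3 H each → 12
  3 × C (aromatic): 1 H each → 3
  3 × C (aromatic): no H
  1 × C: 2 H
  1 × N (charge +1): 1 H
  Total hydrogens = 18.
Net charge +1.
Molecular formula: C11H18N+

C11H18N+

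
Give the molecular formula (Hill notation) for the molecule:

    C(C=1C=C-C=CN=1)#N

C6H4N2

Heavy atoms from the SMILES: 6 C, 2 N.
Implicit hydrogens by atom environment:
  4 × C (aromatic): 1 H each → 4
  1 × C (aromatic): no H
  1 × C: no H
  1 × N (aromatic): no H
  1 × N: no H
  Total hydrogens = 4.
Molecular formula: C6H4N2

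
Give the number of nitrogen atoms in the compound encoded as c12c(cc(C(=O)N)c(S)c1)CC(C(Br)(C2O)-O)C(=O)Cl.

The symbol for nitrogen appears 1 time in the SMILES.

1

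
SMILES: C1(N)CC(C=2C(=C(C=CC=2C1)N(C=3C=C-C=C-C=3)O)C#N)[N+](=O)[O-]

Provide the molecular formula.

Heavy atoms from the SMILES: 17 C, 4 N, 3 O.
Implicit hydrogens by atom environment:
  7 × C (aromatic): 1 H each → 7
  5 × C (aromatic): no H
  2 × C: 2 H each → 4
  2 × C: 1 H each → 2
  2 × N: no H
  1 × C: no H
  1 × N: 2 H
  1 × N (charge +1): no H
  1 × O: 1 H
  1 × O: no H
  1 × O (charge -1): no H
  Total hydrogens = 16.
Molecular formula: C17H16N4O3

C17H16N4O3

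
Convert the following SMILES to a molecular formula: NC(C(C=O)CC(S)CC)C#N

Heavy atoms from the SMILES: 8 C, 2 N, 1 O, 1 S.
Implicit hydrogens by atom environment:
  4 × C: 1 H each → 4
  2 × C: 2 H each → 4
  1 × C: 3 H
  1 × C: no H
  1 × N: 2 H
  1 × N: no H
  1 × O: no H
  1 × S: 1 H
  Total hydrogens = 14.
Molecular formula: C8H14N2OS

C8H14N2OS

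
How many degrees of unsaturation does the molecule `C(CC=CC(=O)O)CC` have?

2

Molecular formula from the SMILES: C7H12O2.
DoU = (2C + 2 + N − H − X)/2 = (2·7 + 2 + 0 − 12 − 0)/2 = 4/2 = 2.
(Structurally: 0 ring(s) + 2 π bond(s) = 2.)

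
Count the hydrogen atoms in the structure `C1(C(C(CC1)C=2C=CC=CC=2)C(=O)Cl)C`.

15

Hydrogens are implicit in SMILES; fill each atom to its normal valence:
  5 × C (aromatic): 1 H each → 5
  3 × C: 1 H each → 3
  2 × C: 2 H each → 4
  1 × C: 3 H
  1 × C: no H
  1 × C (aromatic): no H
  1 × Cl: no H
  1 × O: no H
  Total hydrogens = 15.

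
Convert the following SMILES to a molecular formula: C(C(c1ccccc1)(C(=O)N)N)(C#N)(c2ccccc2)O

Heavy atoms from the SMILES: 16 C, 3 N, 2 O.
Implicit hydrogens by atom environment:
  10 × C (aromatic): 1 H each → 10
  4 × C: no H
  2 × C (aromatic): no H
  2 × N: 2 H each → 4
  1 × N: no H
  1 × O: 1 H
  1 × O: no H
  Total hydrogens = 15.
Molecular formula: C16H15N3O2

C16H15N3O2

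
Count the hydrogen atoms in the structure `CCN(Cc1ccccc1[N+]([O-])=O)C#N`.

11

Hydrogens are implicit in SMILES; fill each atom to its normal valence:
  4 × C (aromatic): 1 H each → 4
  2 × C: 2 H each → 4
  2 × C (aromatic): no H
  2 × N: no H
  1 × C: 3 H
  1 × C: no H
  1 × N (charge +1): no H
  1 × O: no H
  1 × O (charge -1): no H
  Total hydrogens = 11.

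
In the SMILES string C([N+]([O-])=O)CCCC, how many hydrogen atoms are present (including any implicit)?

Hydrogens are implicit in SMILES; fill each atom to its normal valence:
  4 × C: 2 H each → 8
  1 × C: 3 H
  1 × N (charge +1): no H
  1 × O: no H
  1 × O (charge -1): no H
  Total hydrogens = 11.

11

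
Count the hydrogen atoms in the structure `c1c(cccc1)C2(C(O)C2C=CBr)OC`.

13

Hydrogens are implicit in SMILES; fill each atom to its normal valence:
  5 × C (aromatic): 1 H each → 5
  4 × C: 1 H each → 4
  1 × Br: no H
  1 × C: 3 H
  1 × C: no H
  1 × C (aromatic): no H
  1 × O: 1 H
  1 × O: no H
  Total hydrogens = 13.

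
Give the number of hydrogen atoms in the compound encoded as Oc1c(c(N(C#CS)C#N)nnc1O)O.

Hydrogens are implicit in SMILES; fill each atom to its normal valence:
  4 × C (aromatic): no H
  3 × C: no H
  3 × O: 1 H each → 3
  2 × N (aromatic): no H
  2 × N: no H
  1 × S: 1 H
  Total hydrogens = 4.

4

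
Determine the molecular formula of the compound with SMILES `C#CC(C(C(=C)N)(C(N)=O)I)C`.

C8H11IN2O

Heavy atoms from the SMILES: 8 C, 1 I, 2 N, 1 O.
Implicit hydrogens by atom environment:
  4 × C: no H
  2 × C: 1 H each → 2
  2 × N: 2 H each → 4
  1 × C: 3 H
  1 × C: 2 H
  1 × I: no H
  1 × O: no H
  Total hydrogens = 11.
Molecular formula: C8H11IN2O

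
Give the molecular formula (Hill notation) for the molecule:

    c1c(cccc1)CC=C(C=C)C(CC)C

C15H20

Heavy atoms from the SMILES: 15 C.
Implicit hydrogens by atom environment:
  5 × C (aromatic): 1 H each → 5
  3 × C: 2 H each → 6
  3 × C: 1 H each → 3
  2 × C: 3 H each → 6
  1 × C: no H
  1 × C (aromatic): no H
  Total hydrogens = 20.
Molecular formula: C15H20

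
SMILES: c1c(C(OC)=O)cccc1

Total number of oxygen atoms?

The symbol for oxygen appears 2 times in the SMILES.

2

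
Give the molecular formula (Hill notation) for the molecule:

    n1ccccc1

C5H5N

Heavy atoms from the SMILES: 5 C, 1 N.
Implicit hydrogens by atom environment:
  5 × C (aromatic): 1 H each → 5
  1 × N (aromatic): no H
  Total hydrogens = 5.
Molecular formula: C5H5N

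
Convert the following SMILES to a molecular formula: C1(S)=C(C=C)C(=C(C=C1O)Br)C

Heavy atoms from the SMILES: 1 Br, 9 C, 1 O, 1 S.
Implicit hydrogens by atom environment:
  5 × C (aromatic): no H
  1 × Br: no H
  1 × C: 3 H
  1 × C: 2 H
  1 × C (aromatic): 1 H
  1 × C: 1 H
  1 × O: 1 H
  1 × S: 1 H
  Total hydrogens = 9.
Molecular formula: C9H9BrOS

C9H9BrOS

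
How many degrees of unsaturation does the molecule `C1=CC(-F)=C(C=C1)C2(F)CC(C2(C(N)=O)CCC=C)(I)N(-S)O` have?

Molecular formula from the SMILES: C15H17F2IN2O2S.
DoU = (2C + 2 + N − H − X)/2 = (2·15 + 2 + 2 − 17 − 3)/2 = 14/2 = 7.
(Structurally: 2 ring(s) + 5 π bond(s) = 7.)

7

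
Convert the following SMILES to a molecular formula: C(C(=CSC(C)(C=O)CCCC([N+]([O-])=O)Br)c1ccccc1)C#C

Heavy atoms from the SMILES: 1 Br, 18 C, 1 N, 3 O, 1 S.
Implicit hydrogens by atom environment:
  5 × C (aromatic): 1 H each → 5
  4 × C: 2 H each → 8
  4 × C: 1 H each → 4
  3 × C: no H
  2 × O: no H
  1 × Br: no H
  1 × C: 3 H
  1 × C (aromatic): no H
  1 × N (charge +1): no H
  1 × O (charge -1): no H
  1 × S: no H
  Total hydrogens = 20.
Molecular formula: C18H20BrNO3S

C18H20BrNO3S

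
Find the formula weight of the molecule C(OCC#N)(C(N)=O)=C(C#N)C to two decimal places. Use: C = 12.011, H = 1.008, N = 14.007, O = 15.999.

165.15

Molecular formula: C7H7N3O2.
M = 7×12.011 + 7×1.008 + 3×14.007 + 2×15.999 = 165.15 g/mol.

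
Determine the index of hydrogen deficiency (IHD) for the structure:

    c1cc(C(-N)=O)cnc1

Molecular formula from the SMILES: C6H6N2O.
DoU = (2C + 2 + N − H − X)/2 = (2·6 + 2 + 2 − 6 − 0)/2 = 10/2 = 5.
(Structurally: 1 ring(s) + 4 π bond(s) = 5.)

5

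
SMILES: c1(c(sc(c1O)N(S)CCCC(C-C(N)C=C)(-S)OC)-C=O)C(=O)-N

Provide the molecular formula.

Heavy atoms from the SMILES: 15 C, 3 N, 4 O, 3 S.
Implicit hydrogens by atom environment:
  5 × C: 2 H each → 10
  4 × C (aromatic): no H
  3 × C: 1 H each → 3
  3 × O: no H
  2 × C: no H
  2 × N: 2 H each → 4
  2 × S: 1 H each → 2
  1 × C: 3 H
  1 × N: no H
  1 × O: 1 H
  1 × S (aromatic): no H
  Total hydrogens = 23.
Molecular formula: C15H23N3O4S3

C15H23N3O4S3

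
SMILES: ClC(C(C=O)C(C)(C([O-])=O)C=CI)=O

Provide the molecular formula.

Heavy atoms from the SMILES: 8 C, 1 Cl, 1 I, 4 O.
Implicit hydrogens by atom environment:
  4 × C: 1 H each → 4
  3 × C: no H
  3 × O: no H
  1 × C: 3 H
  1 × Cl: no H
  1 × I: no H
  1 × O (charge -1): no H
  Total hydrogens = 7.
Net charge -1.
Molecular formula: C8H7ClIO4-

C8H7ClIO4-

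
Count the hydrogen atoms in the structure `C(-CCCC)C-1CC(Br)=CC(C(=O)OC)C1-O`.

Hydrogens are implicit in SMILES; fill each atom to its normal valence:
  5 × C: 2 H each → 10
  4 × C: 1 H each → 4
  2 × C: 3 H each → 6
  2 × C: no H
  2 × O: no H
  1 × Br: no H
  1 × O: 1 H
  Total hydrogens = 21.

21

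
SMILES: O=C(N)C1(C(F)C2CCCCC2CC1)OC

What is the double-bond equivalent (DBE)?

Molecular formula from the SMILES: C12H20FNO2.
DoU = (2C + 2 + N − H − X)/2 = (2·12 + 2 + 1 − 20 − 1)/2 = 6/2 = 3.
(Structurally: 2 ring(s) + 1 π bond(s) = 3.)

3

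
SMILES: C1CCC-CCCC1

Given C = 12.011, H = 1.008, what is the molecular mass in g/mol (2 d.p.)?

112.22

Molecular formula: C8H16.
M = 8×12.011 + 16×1.008 = 112.22 g/mol.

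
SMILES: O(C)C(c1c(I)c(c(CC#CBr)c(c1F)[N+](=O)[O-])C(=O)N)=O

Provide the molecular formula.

Heavy atoms from the SMILES: 1 Br, 12 C, 1 F, 1 I, 2 N, 5 O.
Implicit hydrogens by atom environment:
  6 × C (aromatic): no H
  4 × C: no H
  4 × O: no H
  1 × Br: no H
  1 × C: 3 H
  1 × C: 2 H
  1 × F: no H
  1 × I: no H
  1 × N: 2 H
  1 × N (charge +1): no H
  1 × O (charge -1): no H
  Total hydrogens = 7.
Molecular formula: C12H7BrFIN2O5

C12H7BrFIN2O5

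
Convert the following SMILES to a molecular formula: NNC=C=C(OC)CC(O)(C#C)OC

Heavy atoms from the SMILES: 9 C, 2 N, 3 O.
Implicit hydrogens by atom environment:
  4 × C: no H
  2 × C: 3 H each → 6
  2 × C: 1 H each → 2
  2 × O: no H
  1 × C: 2 H
  1 × N: 2 H
  1 × N: 1 H
  1 × O: 1 H
  Total hydrogens = 14.
Molecular formula: C9H14N2O3

C9H14N2O3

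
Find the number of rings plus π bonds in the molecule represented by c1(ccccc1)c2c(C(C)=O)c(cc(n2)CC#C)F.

Molecular formula from the SMILES: C16H12FNO.
DoU = (2C + 2 + N − H − X)/2 = (2·16 + 2 + 1 − 12 − 1)/2 = 22/2 = 11.
(Structurally: 2 ring(s) + 9 π bond(s) = 11.)

11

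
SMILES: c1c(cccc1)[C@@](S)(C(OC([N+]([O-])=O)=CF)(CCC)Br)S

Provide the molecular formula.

C13H15BrFNO3S2

Heavy atoms from the SMILES: 1 Br, 13 C, 1 F, 1 N, 3 O, 2 S.
Implicit hydrogens by atom environment:
  5 × C (aromatic): 1 H each → 5
  3 × C: no H
  2 × C: 2 H each → 4
  2 × O: no H
  2 × S: 1 H each → 2
  1 × Br: no H
  1 × C: 3 H
  1 × C: 1 H
  1 × C (aromatic): no H
  1 × F: no H
  1 × N (charge +1): no H
  1 × O (charge -1): no H
  Total hydrogens = 15.
Molecular formula: C13H15BrFNO3S2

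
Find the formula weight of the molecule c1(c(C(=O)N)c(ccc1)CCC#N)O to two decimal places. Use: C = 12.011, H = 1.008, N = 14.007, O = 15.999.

Molecular formula: C10H10N2O2.
M = 10×12.011 + 10×1.008 + 2×14.007 + 2×15.999 = 190.20 g/mol.

190.20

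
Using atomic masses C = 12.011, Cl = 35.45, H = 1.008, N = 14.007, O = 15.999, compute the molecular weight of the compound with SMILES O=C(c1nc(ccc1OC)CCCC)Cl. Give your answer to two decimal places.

227.69

Molecular formula: C11H14ClNO2.
M = 11×12.011 + 1×35.45 + 14×1.008 + 1×14.007 + 2×15.999 = 227.69 g/mol.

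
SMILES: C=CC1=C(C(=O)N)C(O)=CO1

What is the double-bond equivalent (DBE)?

5

Molecular formula from the SMILES: C7H7NO3.
DoU = (2C + 2 + N − H − X)/2 = (2·7 + 2 + 1 − 7 − 0)/2 = 10/2 = 5.
(Structurally: 1 ring(s) + 4 π bond(s) = 5.)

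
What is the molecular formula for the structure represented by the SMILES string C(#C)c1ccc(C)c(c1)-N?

Heavy atoms from the SMILES: 9 C, 1 N.
Implicit hydrogens by atom environment:
  3 × C (aromatic): 1 H each → 3
  3 × C (aromatic): no H
  1 × C: 3 H
  1 × C: 1 H
  1 × C: no H
  1 × N: 2 H
  Total hydrogens = 9.
Molecular formula: C9H9N

C9H9N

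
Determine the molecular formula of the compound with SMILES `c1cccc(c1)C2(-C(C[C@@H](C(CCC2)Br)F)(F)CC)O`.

C16H21BrF2O

Heavy atoms from the SMILES: 1 Br, 16 C, 2 F, 1 O.
Implicit hydrogens by atom environment:
  5 × C: 2 H each → 10
  5 × C (aromatic): 1 H each → 5
  2 × C: 1 H each → 2
  2 × C: no H
  2 × F: no H
  1 × Br: no H
  1 × C: 3 H
  1 × C (aromatic): no H
  1 × O: 1 H
  Total hydrogens = 21.
Molecular formula: C16H21BrF2O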